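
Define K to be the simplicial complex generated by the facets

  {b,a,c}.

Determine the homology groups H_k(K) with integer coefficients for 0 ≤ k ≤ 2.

H_0 ≅ Z,  H_1 = 0,  H_2 = 0.

K has 3 vertices, 3 edges, 1 triangle.
rank ∂_0 = 0, rank ∂_1 = 2 ⇒ b_0 = 3 − 0 − 2 = 1; all invariant factors of ∂_1 are 1 so no torsion. So H_0 ≅ Z.
rank ∂_1 = 2, rank ∂_2 = 1 ⇒ b_1 = 3 − 2 − 1 = 0; all invariant factors of ∂_2 are 1 so no torsion. So H_1 ≅ 0.
rank ∂_2 = 1, rank ∂_3 = 0 ⇒ b_2 = 1 − 1 − 0 = 0. So H_2 ≅ 0.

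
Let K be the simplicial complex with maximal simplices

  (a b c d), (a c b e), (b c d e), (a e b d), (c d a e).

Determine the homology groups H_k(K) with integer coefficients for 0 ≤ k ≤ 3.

H_0 ≅ Z,  H_1 = 0,  H_2 = 0,  H_3 ≅ Z.

Order the vertices as a < b < c < d < e. Listing each simplex with vertices in this order, K has dimension 3 with simplices:

  0-simplices (5): a, b, c, d, e
  1-simplices (10): ab, ac, ad, ae, bc, bd, be, cd, ce, de
  2-simplices (10): abc, abd, abe, acd, ace, ade, bcd, bce, bde, cde
  3-simplices (5): abcd, abce, abde, acde, bcde

giving chain groups C_0 ≅ Z^5, C_1 ≅ Z^10, C_2 ≅ Z^10, C_3 ≅ Z^5.

The boundary map ∂_1: C_1 → C_0 is given by ∂[p,q] = [q] − [p]. For instance
  ∂bc = c − b.
The resulting 5×10 matrix has rank 4, and its Smith normal form has invariant factors (1,1,1,1).

Boundary ∂_2: C_2 → C_1 maps a triangle to the signed sum of its edges. For instance
  ∂bde = de − be + bd,
  ∂acd = cd − ad + ac.
The resulting 10×10 matrix has rank 6, and its Smith normal form has invariant factors (1,1,1,1,1,1).

The boundary map ∂_3: C_3 → C_2 sends each 3-simplex σ to the alternating sum Σ_i (−1)^i (σ with its i-th vertex removed). For instance
  ∂bcde = cde − bde + bce − bcd,
  ∂abde = bde − ade + abe − abd.
As a 10×5 matrix over Z this has rank 4, with invariant factors (1,1,1,1).

Reading off H_k = ker ∂_k / im ∂_{k+1}:

  H_0: rank C_0 − rank ∂_1 = 5 − 4 = 1, and the invariant factors of ∂_1 are all 1, so H_0 = Z.
  H_1: rank ker ∂_1 − rank ∂_2 = (10 − 4) − 6 = 0, and the invariant factors of ∂_2 are all 1, so H_1 = 0.
  H_2: rank ker ∂_2 − rank ∂_3 = (10 − 6) − 4 = 0, and the invariant factors of ∂_3 are all 1, so H_2 = 0.
  H_3: rank ker ∂_3 − rank ∂_4 = (5 − 4) − 0 = 1, and there is no ∂_4, so H_3 = Z.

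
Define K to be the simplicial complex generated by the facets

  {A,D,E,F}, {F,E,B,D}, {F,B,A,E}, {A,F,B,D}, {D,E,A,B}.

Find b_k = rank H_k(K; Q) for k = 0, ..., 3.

b_0 = 1, b_1 = 0, b_2 = 0, b_3 = 1.

Fix the vertex order A < B < D < E < F and write every simplex with vertices in increasing order. Then dim K = 3 and the simplices of K are:

  0-simplices (5): A, B, D, E, F
  1-simplices (10): AB, AD, AE, AF, BD, BE, BF, DE, DF, EF
  2-simplices (10): ABD, ABE, ABF, ADE, ADF, AEF, BDE, BDF, BEF, DEF
  3-simplices (5): ABDE, ABDF, ABEF, ADEF, BDEF

so the chain groups are C_0 ≅ Z^5, C_1 ≅ Z^10, C_2 ≅ Z^10, C_3 ≅ Z^5.

The boundary map ∂_1: C_1 → C_0 is given by ∂[p,q] = [q] − [p]. For instance
  ∂AB = B − A.
As a 5×10 matrix over Z this has rank 4, with invariant factors (1,1,1,1).

Boundary ∂_2: C_2 → C_1 sends each 2-simplex [p,q,r] to [q,r] − [p,r] + [p,q]. For instance
  ∂ADF = DF − AF + AD,
  ∂AEF = EF − AF + AE.
As a 10×10 matrix over Z this has rank 6, with invariant factors (1,1,1,1,1,1).

Boundary ∂_3: C_3 → C_2 sends each 3-simplex σ to the alternating sum Σ_i (−1)^i (σ with its i-th vertex removed). For instance
  ∂BDEF = DEF − BEF + BDF − BDE,
  ∂ABDE = BDE − ADE + ABE − ABD.
As a 10×5 matrix over Z this has rank 4, with invariant factors (1,1,1,1).

Reading off H_k = ker ∂_k / im ∂_{k+1}:

  H_0: rank C_0 − rank ∂_1 = 5 − 4 = 1, and the invariant factors of ∂_1 are all 1, so H_0 = Z.
  H_1: rank ker ∂_1 − rank ∂_2 = (10 − 4) − 6 = 0, and the invariant factors of ∂_2 are all 1, so H_1 = 0.
  H_2: rank ker ∂_2 − rank ∂_3 = (10 − 6) − 4 = 0, and the invariant factors of ∂_3 are all 1, so H_2 = 0.
  H_3: rank ker ∂_3 − rank ∂_4 = (5 − 4) − 0 = 1, and there is no ∂_4, so H_3 = Z.

Hence the Betti numbers are b_0 = 1, b_1 = 0, b_2 = 0, b_3 = 1.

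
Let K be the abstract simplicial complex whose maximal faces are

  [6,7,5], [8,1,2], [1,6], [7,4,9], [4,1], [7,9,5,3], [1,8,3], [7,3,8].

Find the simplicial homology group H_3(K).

We work with the vertex ordering 1 < 2 < 3 < 4 < 5 < 6 < 7 < 8 < 9. The simplices of K, each written with vertices in increasing order, are:

  0-simplices (9): [1], [2], [3], [4], [5], [6], [7], [8], [9]
  1-simplices (18): [1,2], [1,3], [1,4], [1,6], [1,8], [2,8], [3,5], [3,7], [3,8], [3,9], [4,7], [4,9], [5,6], [5,7], [5,9], [6,7], [7,8], [7,9]
  2-simplices (9): [1,2,8], [1,3,8], [3,5,7], [3,5,9], [3,7,8], [3,7,9], [4,7,9], [5,6,7], [5,7,9]
  3-simplices (1): [3,5,7,9]

giving chain groups C_0 ≅ Z^9, C_1 ≅ Z^18, C_2 ≅ Z^9, C_3 ≅ Z^1.

∂_1: C_1 → C_0 sends each edge [p,q] (with p < q) to q − p. For instance
  ∂[1,8] = [8] − [1].
As a 9×18 matrix over Z this has rank 8, with invariant factors (1,1,1,1,1,1,1,1).

The boundary map ∂_2: C_2 → C_1 sends each 2-simplex [p,q,r] to [q,r] − [p,r] + [p,q]. For instance
  ∂[5,6,7] = [6,7] − [5,7] + [5,6],
  ∂[1,2,8] = [2,8] − [1,8] + [1,2].
This gives a 18×9 integer matrix of rank 8; reducing to Smith normal form yields diagonal entries (1,1,1,1,1,1,1,1).

The boundary map ∂_3: C_3 → C_2 sends each 3-simplex σ to the alternating sum Σ_i (−1)^i (σ with its i-th vertex removed). For instance
  ∂[3,5,7,9] = [5,7,9] − [3,7,9] + [3,5,9] − [3,5,7].
As a 9×1 matrix over Z this has rank 1, with invariant factors (1).

Now H_k = ker ∂_k / im ∂_{k+1}, so:

  H_3: rank ker ∂_3 − rank ∂_4 = (1 − 1) − 0 = 0, and there is no ∂_4, so H_3 = 0.

H_3 = 0.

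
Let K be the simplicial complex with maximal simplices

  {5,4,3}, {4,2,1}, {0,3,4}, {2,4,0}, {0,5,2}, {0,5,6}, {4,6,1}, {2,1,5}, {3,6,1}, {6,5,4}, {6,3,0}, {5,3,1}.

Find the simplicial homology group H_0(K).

Fix the vertex order 0 < 1 < 2 < 3 < 4 < 5 < 6 and write every simplex with vertices in increasing order. Then dim K = 2 and the simplices of K are:

  0-simplices (7): [0], [1], [2], [3], [4], [5], [6]
  1-simplices (18): [0,2], [0,3], [0,4], [0,5], [0,6], [1,2], [1,3], [1,4], [1,5], [1,6], [2,4], [2,5], [3,4], [3,5], [3,6], [4,5], [4,6], [5,6]
  2-simplices (12): [0,2,4], [0,2,5], [0,3,4], [0,3,6], [0,5,6], [1,2,4], [1,2,5], [1,3,5], [1,3,6], [1,4,6], [3,4,5], [4,5,6]

so the chain groups are C_0 ≅ Z^7, C_1 ≅ Z^18, C_2 ≅ Z^12.

∂_1: C_1 → C_0 sends each edge [p,q] (with p < q) to q − p.
This gives a 7×18 integer matrix of rank 6; reducing to Smith normal form yields diagonal entries (1,1,1,1,1,1).

∂_2: C_2 → C_1 maps a triangle to the signed sum of its edges. For instance
  ∂[1,3,5] = [3,5] − [1,5] + [1,3],
  ∂[1,2,5] = [2,5] − [1,5] + [1,2].
As a 18×12 matrix over Z this has rank 12, with invariant factors (1,1,1,1,1,1,1,1,1,1,1,2).

Reading off H_k = ker ∂_k / im ∂_{k+1}:

  H_0: rank C_0 − rank ∂_1 = 7 − 6 = 1, and the invariant factors of ∂_1 are all 1, so H_0 ≅ Z.

(K is a triangulation of the real projective plane RP^2.)

H_0 ≅ Z.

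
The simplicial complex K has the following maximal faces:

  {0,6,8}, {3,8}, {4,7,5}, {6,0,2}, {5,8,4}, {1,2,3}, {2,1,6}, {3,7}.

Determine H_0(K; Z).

H_0 ≅ Z.

K has 9 vertices, 16 edges, 6 triangles.
rank ∂_0 = 0, rank ∂_1 = 8 ⇒ b_0 = 9 − 0 − 8 = 1; all invariant factors of ∂_1 are 1 so no torsion. So H_0 = Z.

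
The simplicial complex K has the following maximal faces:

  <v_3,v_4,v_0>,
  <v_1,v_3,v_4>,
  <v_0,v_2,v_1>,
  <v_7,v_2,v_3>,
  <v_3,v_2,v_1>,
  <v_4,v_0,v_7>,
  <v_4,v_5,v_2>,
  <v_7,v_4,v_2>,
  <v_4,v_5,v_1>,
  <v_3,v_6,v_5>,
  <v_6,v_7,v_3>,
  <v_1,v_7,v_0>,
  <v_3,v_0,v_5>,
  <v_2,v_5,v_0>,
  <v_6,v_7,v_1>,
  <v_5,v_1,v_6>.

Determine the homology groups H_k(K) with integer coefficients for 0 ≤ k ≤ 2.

H_0 = Z,  H_1 = Z^2,  H_2 = Z.

Take the total order v_0 < v_1 < v_2 < v_3 < v_4 < v_5 < v_6 < v_7 on the vertex set. Then K (dimension 2) consists of the simplices:

  0-simplices (8): [v_0], [v_1], [v_2], [v_3], [v_4], [v_5], [v_6], [v_7]
  1-simplices (24): (24 of them)
  2-simplices (16): (16 of them)

giving chain groups C_0 ≅ Z^8, C_1 ≅ Z^24, C_2 ≅ Z^16.

Boundary ∂_1: C_1 → C_0 is given by ∂[p,q] = [q] − [p].
This gives a 8×24 integer matrix of rank 7; reducing to Smith normal form yields diagonal entries (1,1,1,1,1,1,1).

Boundary ∂_2: C_2 → C_1 acts by ∂[p,q,r] = [q,r] − [p,r] + [p,q]. For instance
  ∂[v_1,v_5,v_6] = [v_5,v_6] − [v_1,v_6] + [v_1,v_5],
  ∂[v_1,v_4,v_5] = [v_4,v_5] − [v_1,v_5] + [v_1,v_4].
The resulting 24×16 matrix has rank 15, and its Smith normal form has invariant factors (1,1,1,1,1,1,1,1,1,1,1,1,1,1,1).

Computing H_k = (kernel of ∂_k) / (image of ∂_{k+1}):

  H_0: rank C_0 − rank ∂_1 = 8 − 7 = 1, and the invariant factors of ∂_1 are all 1, so H_0 ≅ Z.
  H_1: rank ker ∂_1 − rank ∂_2 = (24 − 7) − 15 = 2, and the invariant factors of ∂_2 are all 1, so H_1 ≅ Z^2.
  H_2: rank ker ∂_2 − rank ∂_3 = (16 − 15) − 0 = 1, and there is no ∂_3, so H_2 ≅ Z.

As a check, the Euler characteristic is 8 − 24 + 16 = 0, which agrees with 1 − 2 + 1 = 0.
(K is a triangulation of the torus T^2.)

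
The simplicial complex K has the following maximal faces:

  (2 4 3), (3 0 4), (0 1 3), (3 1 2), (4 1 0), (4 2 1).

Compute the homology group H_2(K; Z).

H_2 = Z.

K has 5 vertices, 9 edges, 6 triangles.
rank ∂_2 = 5, rank ∂_3 = 0 ⇒ b_2 = 6 − 5 − 0 = 1. So H_2 = Z.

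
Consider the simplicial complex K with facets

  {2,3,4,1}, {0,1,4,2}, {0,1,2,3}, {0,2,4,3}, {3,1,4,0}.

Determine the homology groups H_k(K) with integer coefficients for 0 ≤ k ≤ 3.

H_0 = Z,  H_1 = 0,  H_2 = 0,  H_3 = Z.

We work with the vertex ordering 0 < 1 < 2 < 3 < 4. The simplices of K, each written with vertices in increasing order, are:

  0-simplices (5): [0], [1], [2], [3], [4]
  1-simplices (10): [0,1], [0,2], [0,3], [0,4], [1,2], [1,3], [1,4], [2,3], [2,4], [3,4]
  2-simplices (10): [0,1,2], [0,1,3], [0,1,4], [0,2,3], [0,2,4], [0,3,4], [1,2,3], [1,2,4], [1,3,4], [2,3,4]
  3-simplices (5): [0,1,2,3], [0,1,2,4], [0,1,3,4], [0,2,3,4], [1,2,3,4]

Hence C_0 ≅ Z^5, C_1 ≅ Z^10, C_2 ≅ Z^10, C_3 ≅ Z^5.

Boundary ∂_1: C_1 → C_0 sends each edge [p,q] (with p < q) to q − p.
This gives a 5×10 integer matrix of rank 4; reducing to Smith normal form yields diagonal entries (1,1,1,1).

The boundary map ∂_2: C_2 → C_1 sends each 2-simplex [p,q,r] to [q,r] − [p,r] + [p,q]. For instance
  ∂[0,2,4] = [2,4] − [0,4] + [0,2],
  ∂[0,1,2] = [1,2] − [0,2] + [0,1].
The 10×10 boundary matrix has rank 6 and Smith normal form diag(1,1,1,1,1,1).

The boundary map ∂_3: C_3 → C_2 sends each 3-simplex σ to the alternating sum Σ_i (−1)^i (σ with its i-th vertex removed). For instance
  ∂[0,1,2,4] = [1,2,4] − [0,2,4] + [0,1,4] − [0,1,2],
  ∂[0,1,2,3] = [1,2,3] − [0,2,3] + [0,1,3] − [0,1,2].
The 10×5 boundary matrix has rank 4 and Smith normal form diag(1,1,1,1).

From H_k ≅ ker(∂_k) / im(∂_{k+1}) we obtain:

  H_0: rank C_0 − rank ∂_1 = 5 − 4 = 1, and the invariant factors of ∂_1 are all 1, so H_0 = Z.
  H_1: rank ker ∂_1 − rank ∂_2 = (10 − 4) − 6 = 0, and the invariant factors of ∂_2 are all 1, so H_1 = 0.
  H_2: rank ker ∂_2 − rank ∂_3 = (10 − 6) − 4 = 0, and the invariant factors of ∂_3 are all 1, so H_2 = 0.
  H_3: rank ker ∂_3 − rank ∂_4 = (5 − 4) − 0 = 1, and there is no ∂_4, so H_3 = Z.

As a check, the Euler characteristic is 5 − 10 + 10 − 5 = 0, which agrees with 1 − 0 + 0 − 1 = 0.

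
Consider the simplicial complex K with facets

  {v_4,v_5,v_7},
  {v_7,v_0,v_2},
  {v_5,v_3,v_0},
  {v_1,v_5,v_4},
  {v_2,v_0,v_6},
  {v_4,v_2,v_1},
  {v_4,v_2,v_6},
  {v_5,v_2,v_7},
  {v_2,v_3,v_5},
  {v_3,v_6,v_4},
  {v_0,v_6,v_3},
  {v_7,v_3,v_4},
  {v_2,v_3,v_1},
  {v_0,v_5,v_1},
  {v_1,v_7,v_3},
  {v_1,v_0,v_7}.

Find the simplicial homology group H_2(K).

We work with the vertex ordering v_0 < v_1 < v_2 < v_3 < v_4 < v_5 < v_6 < v_7. The simplices of K, each written with vertices in increasing order, are:

  0-simplices (8): [v_0], [v_1], [v_2], [v_3], [v_4], [v_5], [v_6], [v_7]
  1-simplices (24): (24 of them)
  2-simplices (16): (16 of them)

giving chain groups C_0 ≅ Z^8, C_1 ≅ Z^24, C_2 ≅ Z^16.

Boundary ∂_1: C_1 → C_0 is given by ∂[p,q] = [q] − [p].
The 8×24 boundary matrix has rank 7 and Smith normal form diag(1,1,1,1,1,1,1).

The boundary map ∂_2: C_2 → C_1 maps a triangle to the signed sum of its edges. For instance
  ∂[v_2,v_5,v_7] = [v_5,v_7] − [v_2,v_7] + [v_2,v_5],
  ∂[v_2,v_4,v_6] = [v_4,v_6] − [v_2,v_6] + [v_2,v_4].
The resulting 24×16 matrix has rank 15, and its Smith normal form has invariant factors (1,1,1,1,1,1,1,1,1,1,1,1,1,1,1).

Computing H_k = (kernel of ∂_k) / (image of ∂_{k+1}):

  H_2: rank ker ∂_2 − rank ∂_3 = (16 − 15) − 0 = 1, and there is no ∂_3, so H_2 ≅ Z.

(K is a triangulation of the torus T^2.)

H_2 = Z.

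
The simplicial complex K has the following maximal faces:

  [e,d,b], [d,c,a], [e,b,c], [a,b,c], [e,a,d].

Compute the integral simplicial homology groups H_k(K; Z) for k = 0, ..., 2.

H_0 = Z,  H_1 = Z,  H_2 = 0.

Take the total order a < b < c < d < e on the vertex set. Then K (dimension 2) consists of the simplices:

  0-simplices (5): a, b, c, d, e
  1-simplices (10): ab, ac, ad, ae, bc, bd, be, cd, ce, de
  2-simplices (5): abc, acd, ade, bce, bde

so the chain groups are C_0 ≅ Z^5, C_1 ≅ Z^10, C_2 ≅ Z^5.

The boundary map ∂_1: C_1 → C_0 is given by ∂[p,q] = [q] − [p].
This gives a 5×10 integer matrix of rank 4; reducing to Smith normal form yields diagonal entries (1,1,1,1).

The boundary map ∂_2: C_2 → C_1 acts by ∂[p,q,r] = [q,r] − [p,r] + [p,q]. For instance
  ∂bde = de − be + bd,
  ∂bce = ce − be + bc.
This gives a 10×5 integer matrix of rank 5; reducing to Smith normal form yields diagonal entries (1,1,1,1,1).

Now H_k = ker ∂_k / im ∂_{k+1}, so:

  H_0: rank C_0 − rank ∂_1 = 5 − 4 = 1, and the invariant factors of ∂_1 are all 1, so H_0 = Z.
  H_1: rank ker ∂_1 − rank ∂_2 = (10 − 4) − 5 = 1, and the invariant factors of ∂_2 are all 1, so H_1 = Z.
  H_2: rank ker ∂_2 − rank ∂_3 = (5 − 5) − 0 = 0, and there is no ∂_3, so H_2 = 0.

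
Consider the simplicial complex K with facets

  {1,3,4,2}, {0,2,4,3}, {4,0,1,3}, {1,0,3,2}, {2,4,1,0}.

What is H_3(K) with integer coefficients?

H_3 = Z.

Order the vertices as 0 < 1 < 2 < 3 < 4. Listing each simplex with vertices in this order, K has dimension 3 with simplices:

  0-simplices (5): [0], [1], [2], [3], [4]
  1-simplices (10): [0,1], [0,2], [0,3], [0,4], [1,2], [1,3], [1,4], [2,3], [2,4], [3,4]
  2-simplices (10): [0,1,2], [0,1,3], [0,1,4], [0,2,3], [0,2,4], [0,3,4], [1,2,3], [1,2,4], [1,3,4], [2,3,4]
  3-simplices (5): [0,1,2,3], [0,1,2,4], [0,1,3,4], [0,2,3,4], [1,2,3,4]

so the chain groups are C_0 ≅ Z^5, C_1 ≅ Z^10, C_2 ≅ Z^10, C_3 ≅ Z^5.

The boundary map ∂_1: C_1 → C_0 maps an edge to its endpoints' difference, ∂[p,q] = q − p. For instance
  ∂[0,1] = [1] − [0].
The 5×10 boundary matrix has rank 4 and Smith normal form diag(1,1,1,1).

Boundary ∂_2: C_2 → C_1 sends each 2-simplex [p,q,r] to [q,r] − [p,r] + [p,q]. For instance
  ∂[0,1,2] = [1,2] − [0,2] + [0,1],
  ∂[0,2,4] = [2,4] − [0,4] + [0,2].
As a 10×10 matrix over Z this has rank 6, with invariant factors (1,1,1,1,1,1).

∂_3: C_3 → C_2 sends each 3-simplex σ to the alternating sum Σ_i (−1)^i (σ with its i-th vertex removed). For instance
  ∂[0,1,3,4] = [1,3,4] − [0,3,4] + [0,1,4] − [0,1,3],
  ∂[1,2,3,4] = [2,3,4] − [1,3,4] + [1,2,4] − [1,2,3].
The resulting 10×5 matrix has rank 4, and its Smith normal form has invariant factors (1,1,1,1).

Reading off H_k = ker ∂_k / im ∂_{k+1}:

  H_3: rank ker ∂_3 − rank ∂_4 = (5 − 4) − 0 = 1, and there is no ∂_4, so H_3 ≅ Z.

(K is a triangulation of the 3-sphere S^3.)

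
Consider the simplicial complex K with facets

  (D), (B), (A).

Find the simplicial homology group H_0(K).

H_0 = Z^3.

Order the vertices as A < B < D. Listing each simplex with vertices in this order, K has dimension 0 with simplices:

  0-simplices (3): A, B, D

so the chain groups are C_0 ≅ Z^3.

Now H_k = ker ∂_k / im ∂_{k+1}, so:

  H_0: rank C_0 − rank ∂_1 = 3 − 0 = 3, and there is no ∂_1, so H_0 ≅ Z^3.

(K is a triangulation of a set of 3 points.)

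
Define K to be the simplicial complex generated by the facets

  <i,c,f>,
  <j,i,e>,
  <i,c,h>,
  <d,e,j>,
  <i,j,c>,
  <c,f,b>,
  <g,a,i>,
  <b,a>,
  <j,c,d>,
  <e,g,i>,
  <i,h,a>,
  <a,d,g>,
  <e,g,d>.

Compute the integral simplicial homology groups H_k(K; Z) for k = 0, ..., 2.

H_0 = Z,  H_1 = Z,  H_2 = 0.

Order the vertices as a < b < c < d < e < f < g < h < i < j. Listing each simplex with vertices in this order, K has dimension 2 with simplices:

  0-simplices (10): a, b, c, d, e, f, g, h, i, j
  1-simplices (22): ab, ad, ag, ah, ai, bc, bf, cd, cf, ch, ci, cj, de, dg, dj, eg, ei, ej, fi, gi, hi, ij
  2-simplices (12): adg, agi, ahi, bcf, cdj, cfi, chi, cij, deg, dej, egi, eij

giving chain groups C_0 ≅ Z^10, C_1 ≅ Z^22, C_2 ≅ Z^12.

Boundary ∂_1: C_1 → C_0 sends each edge [p,q] (with p < q) to q − p.
The 10×22 boundary matrix has rank 9 and Smith normal form diag(1,1,1,1,1,1,1,1,1).

The boundary map ∂_2: C_2 → C_1 sends each 2-simplex [p,q,r] to [q,r] − [p,r] + [p,q]. For instance
  ∂adg = dg − ag + ad,
  ∂bcf = cf − bf + bc.
As a 22×12 matrix over Z this has rank 12, with invariant factors (1,1,1,1,1,1,1,1,1,1,1,1).

Computing H_k = (kernel of ∂_k) / (image of ∂_{k+1}):

  H_0: rank C_0 − rank ∂_1 = 10 − 9 = 1, and the invariant factors of ∂_1 are all 1, so H_0 ≅ Z.
  H_1: rank ker ∂_1 − rank ∂_2 = (22 − 9) − 12 = 1, and the invariant factors of ∂_2 are all 1, so H_1 ≅ Z.
  H_2: rank ker ∂_2 − rank ∂_3 = (12 − 12) − 0 = 0, and there is no ∂_3, so H_2 ≅ 0.

As a check, the Euler characteristic is 10 − 22 + 12 = 0, which agrees with 1 − 1 + 0 = 0.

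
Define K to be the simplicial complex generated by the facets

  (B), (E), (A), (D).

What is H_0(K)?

Order the vertices as A < B < D < E. Listing each simplex with vertices in this order, K has dimension 0 with simplices:

  0-simplices (4): A, B, D, E

so the chain groups are C_0 ≅ Z^4.

Computing H_k = (kernel of ∂_k) / (image of ∂_{k+1}):

  H_0: rank C_0 − rank ∂_1 = 4 − 0 = 4, and there is no ∂_1, so H_0 ≅ Z^4.

H_0 = Z^4.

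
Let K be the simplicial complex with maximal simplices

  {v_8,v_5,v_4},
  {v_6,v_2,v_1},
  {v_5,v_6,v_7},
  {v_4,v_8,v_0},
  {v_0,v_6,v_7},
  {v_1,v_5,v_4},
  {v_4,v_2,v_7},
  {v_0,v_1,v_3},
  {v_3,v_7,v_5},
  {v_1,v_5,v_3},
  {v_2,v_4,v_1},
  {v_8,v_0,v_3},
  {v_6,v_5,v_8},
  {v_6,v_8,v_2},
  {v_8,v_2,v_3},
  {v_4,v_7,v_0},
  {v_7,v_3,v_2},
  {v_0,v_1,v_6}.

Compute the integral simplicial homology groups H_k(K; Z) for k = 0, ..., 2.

Order the vertices as v_0 < v_1 < v_2 < v_3 < v_4 < v_5 < v_6 < v_7 < v_8. Listing each simplex with vertices in this order, K has dimension 2 with simplices:

  0-simplices (9): [v_0], [v_1], [v_2], [v_3], [v_4], [v_5], [v_6], [v_7], [v_8]
  1-simplices (27): (27 of them)
  2-simplices (18): (18 of them)

so the chain groups are C_0 ≅ Z^9, C_1 ≅ Z^27, C_2 ≅ Z^18.

∂_1: C_1 → C_0 is given by ∂[p,q] = [q] − [p].
This gives a 9×27 integer matrix of rank 8; reducing to Smith normal form yields diagonal entries (1,1,1,1,1,1,1,1).

The boundary map ∂_2: C_2 → C_1 maps a triangle to the signed sum of its edges. For instance
  ∂[v_1,v_2,v_4] = [v_2,v_4] − [v_1,v_4] + [v_1,v_2],
  ∂[v_2,v_3,v_7] = [v_3,v_7] − [v_2,v_7] + [v_2,v_3].
The resulting 27×18 matrix has rank 17, and its Smith normal form has invariant factors (1,1,1,1,1,1,1,1,1,1,1,1,1,1,1,1,1).

Reading off H_k = ker ∂_k / im ∂_{k+1}:

  H_0: rank C_0 − rank ∂_1 = 9 − 8 = 1, and the invariant factors of ∂_1 are all 1, so H_0 = Z.
  H_1: rank ker ∂_1 − rank ∂_2 = (27 − 8) − 17 = 2, and the invariant factors of ∂_2 are all 1, so H_1 = Z^2.
  H_2: rank ker ∂_2 − rank ∂_3 = (18 − 17) − 0 = 1, and there is no ∂_3, so H_2 = Z.

As a check, the Euler characteristic is 9 − 27 + 18 = 0, which agrees with 1 − 2 + 1 = 0.
(K is a triangulation of the torus T^2.)

H_0 ≅ Z,  H_1 ≅ Z^2,  H_2 ≅ Z.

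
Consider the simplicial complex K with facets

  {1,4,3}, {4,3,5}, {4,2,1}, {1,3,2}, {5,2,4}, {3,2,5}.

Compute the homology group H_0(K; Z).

Take the total order 1 < 2 < 3 < 4 < 5 on the vertex set. Then K (dimension 2) consists of the simplices:

  0-simplices (5): [1], [2], [3], [4], [5]
  1-simplices (9): [1,2], [1,3], [1,4], [2,3], [2,4], [2,5], [3,4], [3,5], [4,5]
  2-simplices (6): [1,2,3], [1,2,4], [1,3,4], [2,3,5], [2,4,5], [3,4,5]

giving chain groups C_0 ≅ Z^5, C_1 ≅ Z^9, C_2 ≅ Z^6.

Boundary ∂_1: C_1 → C_0 sends each edge [p,q] (with p < q) to q − p. For instance
  ∂[1,4] = [4] − [1].
The resulting 5×9 matrix has rank 4, and its Smith normal form has invariant factors (1,1,1,1).

Boundary ∂_2: C_2 → C_1 maps a triangle to the signed sum of its edges. For instance
  ∂[1,3,4] = [3,4] − [1,4] + [1,3],
  ∂[3,4,5] = [4,5] − [3,5] + [3,4].
This gives a 9×6 integer matrix of rank 5; reducing to Smith normal form yields diagonal entries (1,1,1,1,1).

Now H_k = ker ∂_k / im ∂_{k+1}, so:

  H_0: rank C_0 − rank ∂_1 = 5 − 4 = 1, and the invariant factors of ∂_1 are all 1, so H_0 ≅ Z.

(K is a triangulation of the 2-sphere S^2.)

H_0 = Z.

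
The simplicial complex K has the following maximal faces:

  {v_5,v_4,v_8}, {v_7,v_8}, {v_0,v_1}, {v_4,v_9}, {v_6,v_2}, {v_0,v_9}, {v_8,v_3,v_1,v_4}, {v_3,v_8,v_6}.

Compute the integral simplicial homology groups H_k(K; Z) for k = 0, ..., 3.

K has 10 vertices, 15 edges, 6 triangles, 1 3-simplex.
rank ∂_0 = 0, rank ∂_1 = 9 ⇒ b_0 = 10 − 0 − 9 = 1; all invariant factors of ∂_1 are 1 so no torsion. So H_0 ≅ Z.
rank ∂_1 = 9, rank ∂_2 = 5 ⇒ b_1 = 15 − 9 − 5 = 1; all invariant factors of ∂_2 are 1 so no torsion. So H_1 ≅ Z.
rank ∂_2 = 5, rank ∂_3 = 1 ⇒ b_2 = 6 − 5 − 1 = 0; all invariant factors of ∂_3 are 1 so no torsion. So H_2 ≅ 0.
rank ∂_3 = 1, rank ∂_4 = 0 ⇒ b_3 = 1 − 1 − 0 = 0. So H_3 ≅ 0.

H_0 ≅ Z,  H_1 ≅ Z,  H_2 = 0,  H_3 = 0.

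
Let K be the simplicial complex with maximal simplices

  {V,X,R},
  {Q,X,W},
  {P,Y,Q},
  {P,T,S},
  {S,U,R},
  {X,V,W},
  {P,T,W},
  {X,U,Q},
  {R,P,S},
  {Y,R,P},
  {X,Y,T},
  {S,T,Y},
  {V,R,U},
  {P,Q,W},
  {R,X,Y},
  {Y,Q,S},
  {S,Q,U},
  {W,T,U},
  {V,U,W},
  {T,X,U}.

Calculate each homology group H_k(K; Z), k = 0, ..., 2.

We work with the vertex ordering P < Q < R < S < T < U < V < W < X < Y. The simplices of K, each written with vertices in increasing order, are:

  0-simplices (10): P, Q, R, S, T, U, V, W, X, Y
  1-simplices (30): PQ, PR, PS, PT, PW, PY, QS, QU, QW, QX, QY, RS, RU, RV, RX, RY, ST, SU, SY, TU, TW, TX, TY, UV, UW, UX, VW, VX, WX, XY
  2-simplices (20): PQW, PQY, PRS, PRY, PST, PTW, QSU, QSY, QUX, QWX, RSU, RUV, RVX, RXY, STY, TUW, TUX, TXY, UVW, VWX

so the chain groups are C_0 ≅ Z^10, C_1 ≅ Z^30, C_2 ≅ Z^20.

∂_1: C_1 → C_0 maps an edge to its endpoints' difference, ∂[p,q] = q − p.
The 10×30 boundary matrix has rank 9 and Smith normal form diag(1,1,1,1,1,1,1,1,1).

∂_2: C_2 → C_1 sends each 2-simplex [p,q,r] to [q,r] − [p,r] + [p,q]. For instance
  ∂RXY = XY − RY + RX,
  ∂PRY = RY − PY + PR.
The resulting 30×20 matrix has rank 20, and its Smith normal form has invariant factors (1,1,1,1,1,1,1,1,1,1,1,1,1,1,1,1,1,1,1,2).

Computing H_k = (kernel of ∂_k) / (image of ∂_{k+1}):

  H_0: rank C_0 − rank ∂_1 = 10 − 9 = 1, and the invariant factors of ∂_1 are all 1, so H_0 ≅ Z.
  H_1: rank ker ∂_1 − rank ∂_2 = (30 − 9) − 20 = 1, and ∂_2 has invariant factor 2 > 1, so H_1 ≅ Z ⊕ Z/2.
  H_2: rank ker ∂_2 − rank ∂_3 = (20 − 20) − 0 = 0, and there is no ∂_3, so H_2 ≅ 0.

As a check, the Euler characteristic is 10 − 30 + 20 = 0, which agrees with 1 − 1 + 0 = 0.

H_0 = Z,  H_1 = Z ⊕ Z/2,  H_2 = 0.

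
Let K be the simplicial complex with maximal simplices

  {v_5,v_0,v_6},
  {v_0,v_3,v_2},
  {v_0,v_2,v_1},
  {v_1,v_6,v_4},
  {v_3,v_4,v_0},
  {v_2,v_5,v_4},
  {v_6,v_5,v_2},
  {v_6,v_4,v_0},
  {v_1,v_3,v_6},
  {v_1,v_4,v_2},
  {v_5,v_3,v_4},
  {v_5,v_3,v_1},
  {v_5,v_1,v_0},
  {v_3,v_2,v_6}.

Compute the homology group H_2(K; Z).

H_2 = Z.

Take the total order v_0 < v_1 < v_2 < v_3 < v_4 < v_5 < v_6 on the vertex set. Then K (dimension 2) consists of the simplices:

  0-simplices (7): [v_0], [v_1], [v_2], [v_3], [v_4], [v_5], [v_6]
  1-simplices (21): (21 of them)
  2-simplices (14): (14 of them)

Hence C_0 ≅ Z^7, C_1 ≅ Z^21, C_2 ≅ Z^14.

Boundary ∂_1: C_1 → C_0 maps an edge to its endpoints' difference, ∂[p,q] = q − p. For instance
  ∂[v_3,v_6] = [v_6] − [v_3].
The 7×21 boundary matrix has rank 6 and Smith normal form diag(1,1,1,1,1,1).

∂_2: C_2 → C_1 acts by ∂[p,q,r] = [q,r] − [p,r] + [p,q]. For instance
  ∂[v_1,v_3,v_5] = [v_3,v_5] − [v_1,v_5] + [v_1,v_3],
  ∂[v_1,v_2,v_4] = [v_2,v_4] − [v_1,v_4] + [v_1,v_2].
This gives a 21×14 integer matrix of rank 13; reducing to Smith normal form yields diagonal entries (1,1,1,1,1,1,1,1,1,1,1,1,1).

Computing H_k = (kernel of ∂_k) / (image of ∂_{k+1}):

  H_2: rank ker ∂_2 − rank ∂_3 = (14 − 13) − 0 = 1, and there is no ∂_3, so H_2 = Z.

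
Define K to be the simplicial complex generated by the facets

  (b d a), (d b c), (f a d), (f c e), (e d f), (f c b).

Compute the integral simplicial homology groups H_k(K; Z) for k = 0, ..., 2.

H_0 = Z,  H_1 = Z,  H_2 = 0.

K has 6 vertices, 12 edges, 6 triangles.
rank ∂_0 = 0, rank ∂_1 = 5 ⇒ b_0 = 6 − 0 − 5 = 1; all invariant factors of ∂_1 are 1 so no torsion. So H_0 ≅ Z.
rank ∂_1 = 5, rank ∂_2 = 6 ⇒ b_1 = 12 − 5 − 6 = 1; all invariant factors of ∂_2 are 1 so no torsion. So H_1 ≅ Z.
rank ∂_2 = 6, rank ∂_3 = 0 ⇒ b_2 = 6 − 6 − 0 = 0. So H_2 ≅ 0.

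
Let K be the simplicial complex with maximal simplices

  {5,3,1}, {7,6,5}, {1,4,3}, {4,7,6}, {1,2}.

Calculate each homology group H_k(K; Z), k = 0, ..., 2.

H_0 ≅ Z,  H_1 ≅ Z,  H_2 = 0.

K has 7 vertices, 11 edges, 4 triangles.
rank ∂_0 = 0, rank ∂_1 = 6 ⇒ b_0 = 7 − 0 − 6 = 1; all invariant factors of ∂_1 are 1 so no torsion. So H_0 = Z.
rank ∂_1 = 6, rank ∂_2 = 4 ⇒ b_1 = 11 − 6 − 4 = 1; all invariant factors of ∂_2 are 1 so no torsion. So H_1 = Z.
rank ∂_2 = 4, rank ∂_3 = 0 ⇒ b_2 = 4 − 4 − 0 = 0. So H_2 = 0.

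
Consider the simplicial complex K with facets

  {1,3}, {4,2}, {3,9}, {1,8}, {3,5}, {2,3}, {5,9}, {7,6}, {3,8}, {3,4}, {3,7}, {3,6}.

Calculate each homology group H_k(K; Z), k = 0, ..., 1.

Take the total order 1 < 2 < 3 < 4 < 5 < 6 < 7 < 8 < 9 on the vertex set. Then K (dimension 1) consists of the simplices:

  0-simplices (9): [1], [2], [3], [4], [5], [6], [7], [8], [9]
  1-simplices (12): [1,3], [1,8], [2,3], [2,4], [3,4], [3,5], [3,6], [3,7], [3,8], [3,9], [5,9], [6,7]

Hence C_0 ≅ Z^9, C_1 ≅ Z^12.

∂_1: C_1 → C_0 sends each edge [p,q] (with p < q) to q − p. For instance
  ∂[3,5] = [5] − [3].
This gives a 9×12 integer matrix of rank 8; reducing to Smith normal form yields diagonal entries (1,1,1,1,1,1,1,1).

Now H_k = ker ∂_k / im ∂_{k+1}, so:

  H_0: rank C_0 − rank ∂_1 = 9 − 8 = 1, and the invariant factors of ∂_1 are all 1, so H_0 ≅ Z.
  H_1: rank ker ∂_1 − rank ∂_2 = (12 − 8) − 0 = 4, and there is no ∂_2, so H_1 ≅ Z^4.

(K is a triangulation of a wedge of 4 circles.)

H_0 = Z,  H_1 = Z^4.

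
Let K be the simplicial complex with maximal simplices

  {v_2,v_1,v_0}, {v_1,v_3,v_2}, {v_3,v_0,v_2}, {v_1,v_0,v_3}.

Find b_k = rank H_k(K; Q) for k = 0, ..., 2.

b_0 = 1, b_1 = 0, b_2 = 1.

Take the total order v_0 < v_1 < v_2 < v_3 on the vertex set. Then K (dimension 2) consists of the simplices:

  0-simplices (4): [v_0], [v_1], [v_2], [v_3]
  1-simplices (6): [v_0,v_1], [v_0,v_2], [v_0,v_3], [v_1,v_2], [v_1,v_3], [v_2,v_3]
  2-simplices (4): [v_0,v_1,v_2], [v_0,v_1,v_3], [v_0,v_2,v_3], [v_1,v_2,v_3]

giving chain groups C_0 ≅ Z^4, C_1 ≅ Z^6, C_2 ≅ Z^4.

The boundary map ∂_1: C_1 → C_0 is given by ∂[p,q] = [q] − [p]. For instance
  ∂[v_0,v_3] = [v_3] − [v_0].
As a 4×6 matrix over Z this has rank 3, with invariant factors (1,1,1).

The boundary map ∂_2: C_2 → C_1 maps a triangle to the signed sum of its edges. For instance
  ∂[v_0,v_2,v_3] = [v_2,v_3] − [v_0,v_3] + [v_0,v_2],
  ∂[v_1,v_2,v_3] = [v_2,v_3] − [v_1,v_3] + [v_1,v_2].
The 6×4 boundary matrix has rank 3 and Smith normal form diag(1,1,1).

Computing H_k = (kernel of ∂_k) / (image of ∂_{k+1}):

  H_0: rank C_0 − rank ∂_1 = 4 − 3 = 1, and the invariant factors of ∂_1 are all 1, so H_0 ≅ Z.
  H_1: rank ker ∂_1 − rank ∂_2 = (6 − 3) − 3 = 0, and the invariant factors of ∂_2 are all 1, so H_1 ≅ 0.
  H_2: rank ker ∂_2 − rank ∂_3 = (4 − 3) − 0 = 1, and there is no ∂_3, so H_2 ≅ Z.

As a check, the Euler characteristic is 4 − 6 + 4 = 2, which agrees with 1 − 0 + 1 = 2.

Hence the Betti numbers are b_0 = 1, b_1 = 0, b_2 = 1.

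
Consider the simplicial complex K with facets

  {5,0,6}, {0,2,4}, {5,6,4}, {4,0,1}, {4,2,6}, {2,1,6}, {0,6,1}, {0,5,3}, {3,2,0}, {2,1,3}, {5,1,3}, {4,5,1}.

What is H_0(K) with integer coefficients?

Order the vertices as 0 < 1 < 2 < 3 < 4 < 5 < 6. Listing each simplex with vertices in this order, K has dimension 2 with simplices:

  0-simplices (7): [0], [1], [2], [3], [4], [5], [6]
  1-simplices (18): [0,1], [0,2], [0,3], [0,4], [0,5], [0,6], [1,2], [1,3], [1,4], [1,5], [1,6], [2,3], [2,4], [2,6], [3,5], [4,5], [4,6], [5,6]
  2-simplices (12): [0,1,4], [0,1,6], [0,2,3], [0,2,4], [0,3,5], [0,5,6], [1,2,3], [1,2,6], [1,3,5], [1,4,5], [2,4,6], [4,5,6]

Hence C_0 ≅ Z^7, C_1 ≅ Z^18, C_2 ≅ Z^12.

The boundary map ∂_1: C_1 → C_0 is given by ∂[p,q] = [q] − [p].
This gives a 7×18 integer matrix of rank 6; reducing to Smith normal form yields diagonal entries (1,1,1,1,1,1).

∂_2: C_2 → C_1 acts by ∂[p,q,r] = [q,r] − [p,r] + [p,q]. For instance
  ∂[1,2,6] = [2,6] − [1,6] + [1,2],
  ∂[1,3,5] = [3,5] − [1,5] + [1,3].
This gives a 18×12 integer matrix of rank 12; reducing to Smith normal form yields diagonal entries (1,1,1,1,1,1,1,1,1,1,1,2).

From H_k ≅ ker(∂_k) / im(∂_{k+1}) we obtain:

  H_0: rank C_0 − rank ∂_1 = 7 − 6 = 1, and the invariant factors of ∂_1 are all 1, so H_0 = Z.

H_0 = Z.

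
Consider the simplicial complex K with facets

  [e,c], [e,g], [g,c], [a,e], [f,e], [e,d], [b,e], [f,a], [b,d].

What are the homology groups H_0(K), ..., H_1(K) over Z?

H_0 = Z,  H_1 = Z^3.

Fix the vertex order a < b < c < d < e < f < g and write every simplex with vertices in increasing order. Then dim K = 1 and the simplices of K are:

  0-simplices (7): a, b, c, d, e, f, g
  1-simplices (9): ae, af, bd, be, ce, cg, de, ef, eg

so the chain groups are C_0 ≅ Z^7, C_1 ≅ Z^9.

The boundary map ∂_1: C_1 → C_0 sends each edge [p,q] (with p < q) to q − p. For instance
  ∂ef = f − e.
The 7×9 boundary matrix has rank 6 and Smith normal form diag(1,1,1,1,1,1).

From H_k ≅ ker(∂_k) / im(∂_{k+1}) we obtain:

  H_0: rank C_0 − rank ∂_1 = 7 − 6 = 1, and the invariant factors of ∂_1 are all 1, so H_0 = Z.
  H_1: rank ker ∂_1 − rank ∂_2 = (9 − 6) − 0 = 3, and there is no ∂_2, so H_1 = Z^3.

As a check, the Euler characteristic is 7 − 9 = -2, which agrees with 1 − 3 = -2.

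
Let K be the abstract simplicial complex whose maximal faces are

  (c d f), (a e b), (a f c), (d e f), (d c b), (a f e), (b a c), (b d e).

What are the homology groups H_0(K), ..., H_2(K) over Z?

Take the total order a < b < c < d < e < f on the vertex set. Then K (dimension 2) consists of the simplices:

  0-simplices (6): a, b, c, d, e, f
  1-simplices (12): ab, ac, ae, af, bc, bd, be, cd, cf, de, df, ef
  2-simplices (8): abc, abe, acf, aef, bcd, bde, cdf, def

so the chain groups are C_0 ≅ Z^6, C_1 ≅ Z^12, C_2 ≅ Z^8.

∂_1: C_1 → C_0 maps an edge to its endpoints' difference, ∂[p,q] = q − p. For instance
  ∂cd = d − c.
As a 6×12 matrix over Z this has rank 5, with invariant factors (1,1,1,1,1).

Boundary ∂_2: C_2 → C_1 sends each 2-simplex [p,q,r] to [q,r] − [p,r] + [p,q]. For instance
  ∂abc = bc − ac + ab,
  ∂bcd = cd − bd + bc.
The 12×8 boundary matrix has rank 7 and Smith normal form diag(1,1,1,1,1,1,1).

From H_k ≅ ker(∂_k) / im(∂_{k+1}) we obtain:

  H_0: rank C_0 − rank ∂_1 = 6 − 5 = 1, and the invariant factors of ∂_1 are all 1, so H_0 = Z.
  H_1: rank ker ∂_1 − rank ∂_2 = (12 − 5) − 7 = 0, and the invariant factors of ∂_2 are all 1, so H_1 = 0.
  H_2: rank ker ∂_2 − rank ∂_3 = (8 − 7) − 0 = 1, and there is no ∂_3, so H_2 = Z.

(K is a triangulation of the 2-sphere S^2.)

H_0 = Z,  H_1 = 0,  H_2 = Z.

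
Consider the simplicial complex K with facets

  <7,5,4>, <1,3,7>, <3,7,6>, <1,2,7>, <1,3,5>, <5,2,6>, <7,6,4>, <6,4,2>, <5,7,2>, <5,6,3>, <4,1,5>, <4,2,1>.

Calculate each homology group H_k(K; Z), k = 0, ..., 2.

K has 7 vertices, 18 edges, 12 triangles.
rank ∂_0 = 0, rank ∂_1 = 6 ⇒ b_0 = 7 − 0 − 6 = 1; all invariant factors of ∂_1 are 1 so no torsion. So H_0 ≅ Z.
rank ∂_1 = 6, rank ∂_2 = 12 ⇒ b_1 = 18 − 6 − 12 = 0; ∂_2 has invariant factor(s) [2] giving torsion. So H_1 ≅ Z/2.
rank ∂_2 = 12, rank ∂_3 = 0 ⇒ b_2 = 12 − 12 − 0 = 0. So H_2 ≅ 0.

H_0 = Z,  H_1 = Z/2,  H_2 = 0.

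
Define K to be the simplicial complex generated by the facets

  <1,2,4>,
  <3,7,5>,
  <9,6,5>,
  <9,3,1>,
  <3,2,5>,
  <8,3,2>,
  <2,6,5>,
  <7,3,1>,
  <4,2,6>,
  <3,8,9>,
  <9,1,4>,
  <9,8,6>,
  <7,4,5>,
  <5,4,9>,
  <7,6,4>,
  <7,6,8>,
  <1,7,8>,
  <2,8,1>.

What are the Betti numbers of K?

b_0 = 1, b_1 = 1, b_2 = 0.

Take the total order 1 < 2 < 3 < 4 < 5 < 6 < 7 < 8 < 9 on the vertex set. Then K (dimension 2) consists of the simplices:

  0-simplices (9): [1], [2], [3], [4], [5], [6], [7], [8], [9]
  1-simplices (27): (27 of them)
  2-simplices (18): [1,2,4], [1,2,8], [1,3,7], [1,3,9], [1,4,9], [1,7,8], [2,3,5], [2,3,8], [2,4,6], [2,5,6], [3,5,7], [3,8,9], [4,5,7], [4,5,9], [4,6,7], [5,6,9], [6,7,8], [6,8,9]

Hence C_0 ≅ Z^9, C_1 ≅ Z^27, C_2 ≅ Z^18.

Boundary ∂_1: C_1 → C_0 maps an edge to its endpoints' difference, ∂[p,q] = q − p. For instance
  ∂[4,6] = [6] − [4].
The resulting 9×27 matrix has rank 8, and its Smith normal form has invariant factors (1,1,1,1,1,1,1,1).

Boundary ∂_2: C_2 → C_1 maps a triangle to the signed sum of its edges. For instance
  ∂[2,4,6] = [4,6] − [2,6] + [2,4],
  ∂[1,7,8] = [7,8] − [1,8] + [1,7].
The resulting 27×18 matrix has rank 18, and its Smith normal form has invariant factors (1,1,1,1,1,1,1,1,1,1,1,1,1,1,1,1,1,2).

Computing H_k = (kernel of ∂_k) / (image of ∂_{k+1}):

  H_0: rank C_0 − rank ∂_1 = 9 − 8 = 1, and the invariant factors of ∂_1 are all 1, so H_0 ≅ Z.
  H_1: rank ker ∂_1 − rank ∂_2 = (27 − 8) − 18 = 1, and ∂_2 has invariant factor 2 > 1, so H_1 ≅ Z ⊕ Z/2Z.
  H_2: rank ker ∂_2 − rank ∂_3 = (18 − 18) − 0 = 0, and there is no ∂_3, so H_2 ≅ 0.

(K is a triangulation of the Klein bottle.)

Hence the Betti numbers are b_0 = 1, b_1 = 1, b_2 = 0.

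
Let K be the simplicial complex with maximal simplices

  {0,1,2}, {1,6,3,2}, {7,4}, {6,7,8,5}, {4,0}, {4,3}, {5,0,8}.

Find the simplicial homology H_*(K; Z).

Take the total order 0 < 1 < 2 < 3 < 4 < 5 < 6 < 7 < 8 on the vertex set. Then K (dimension 3) consists of the simplices:

  0-simplices (9): [0], [1], [2], [3], [4], [5], [6], [7], [8]
  1-simplices (19): [0,1], [0,2], [0,4], [0,5], [0,8], [1,2], [1,3], [1,6], [2,3], [2,6], [3,4], [3,6], [4,7], [5,6], [5,7], [5,8], [6,7], [6,8], [7,8]
  2-simplices (10): [0,1,2], [0,5,8], [1,2,3], [1,2,6], [1,3,6], [2,3,6], [5,6,7], [5,6,8], [5,7,8], [6,7,8]
  3-simplices (2): [1,2,3,6], [5,6,7,8]

so the chain groups are C_0 ≅ Z^9, C_1 ≅ Z^19, C_2 ≅ Z^10, C_3 ≅ Z^2.

The boundary map ∂_1: C_1 → C_0 is given by ∂[p,q] = [q] − [p].
As a 9×19 matrix over Z this has rank 8, with invariant factors (1,1,1,1,1,1,1,1).

Boundary ∂_2: C_2 → C_1 acts by ∂[p,q,r] = [q,r] − [p,r] + [p,q]. For instance
  ∂[6,7,8] = [7,8] − [6,8] + [6,7],
  ∂[0,1,2] = [1,2] − [0,2] + [0,1].
The resulting 19×10 matrix has rank 8, and its Smith normal form has invariant factors (1,1,1,1,1,1,1,1).

∂_3: C_3 → C_2 sends each 3-simplex σ to the alternating sum Σ_i (−1)^i (σ with its i-th vertex removed). For instance
  ∂[1,2,3,6] = [2,3,6] − [1,3,6] + [1,2,6] − [1,2,3],
  ∂[5,6,7,8] = [6,7,8] − [5,7,8] + [5,6,8] − [5,6,7].
As a 10×2 matrix over Z this has rank 2, with invariant factors (1,1).

From H_k ≅ ker(∂_k) / im(∂_{k+1}) we obtain:

  H_0: rank C_0 − rank ∂_1 = 9 − 8 = 1, and the invariant factors of ∂_1 are all 1, so H_0 = Z.
  H_1: rank ker ∂_1 − rank ∂_2 = (19 − 8) − 8 = 3, and the invariant factors of ∂_2 are all 1, so H_1 = Z^3.
  H_2: rank ker ∂_2 − rank ∂_3 = (10 − 8) − 2 = 0, and the invariant factors of ∂_3 are all 1, so H_2 = 0.
  H_3: rank ker ∂_3 − rank ∂_4 = (2 − 2) − 0 = 0, and there is no ∂_4, so H_3 = 0.

As a check, the Euler characteristic is 9 − 19 + 10 − 2 = -2, which agrees with 1 − 3 + 0 − 0 = -2.

H_0 ≅ Z,  H_1 ≅ Z^3,  H_2 = 0,  H_3 = 0.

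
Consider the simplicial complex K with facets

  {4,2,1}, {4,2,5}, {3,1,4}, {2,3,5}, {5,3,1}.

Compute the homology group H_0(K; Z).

H_0 ≅ Z.

K has 5 vertices, 10 edges, 5 triangles.
rank ∂_0 = 0, rank ∂_1 = 4 ⇒ b_0 = 5 − 0 − 4 = 1; all invariant factors of ∂_1 are 1 so no torsion. So H_0 ≅ Z.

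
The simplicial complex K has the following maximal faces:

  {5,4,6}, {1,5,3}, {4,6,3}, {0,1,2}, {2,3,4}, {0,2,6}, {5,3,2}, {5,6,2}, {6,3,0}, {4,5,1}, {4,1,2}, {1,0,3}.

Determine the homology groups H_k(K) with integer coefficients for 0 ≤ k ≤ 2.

H_0 ≅ Z,  H_1 ≅ Z/2,  H_2 = 0.

Fix the vertex order 0 < 1 < 2 < 3 < 4 < 5 < 6 and write every simplex with vertices in increasing order. Then dim K = 2 and the simplices of K are:

  0-simplices (7): [0], [1], [2], [3], [4], [5], [6]
  1-simplices (18): [0,1], [0,2], [0,3], [0,6], [1,2], [1,3], [1,4], [1,5], [2,3], [2,4], [2,5], [2,6], [3,4], [3,5], [3,6], [4,5], [4,6], [5,6]
  2-simplices (12): [0,1,2], [0,1,3], [0,2,6], [0,3,6], [1,2,4], [1,3,5], [1,4,5], [2,3,4], [2,3,5], [2,5,6], [3,4,6], [4,5,6]

Hence C_0 ≅ Z^7, C_1 ≅ Z^18, C_2 ≅ Z^12.

∂_1: C_1 → C_0 maps an edge to its endpoints' difference, ∂[p,q] = q − p. For instance
  ∂[2,4] = [4] − [2].
The 7×18 boundary matrix has rank 6 and Smith normal form diag(1,1,1,1,1,1).

The boundary map ∂_2: C_2 → C_1 maps a triangle to the signed sum of its edges. For instance
  ∂[4,5,6] = [5,6] − [4,6] + [4,5],
  ∂[0,2,6] = [2,6] − [0,6] + [0,2].
As a 18×12 matrix over Z this has rank 12, with invariant factors (1,1,1,1,1,1,1,1,1,1,1,2).

Computing H_k = (kernel of ∂_k) / (image of ∂_{k+1}):

  H_0: rank C_0 − rank ∂_1 = 7 − 6 = 1, and the invariant factors of ∂_1 are all 1, so H_0 = Z.
  H_1: rank ker ∂_1 − rank ∂_2 = (18 − 6) − 12 = 0, and ∂_2 has invariant factor 2 > 1, so H_1 = Z/2.
  H_2: rank ker ∂_2 − rank ∂_3 = (12 − 12) − 0 = 0, and there is no ∂_3, so H_2 = 0.

As a check, the Euler characteristic is 7 − 18 + 12 = 1, which agrees with 1 − 0 + 0 = 1.
(K is a triangulation of the real projective plane RP^2.)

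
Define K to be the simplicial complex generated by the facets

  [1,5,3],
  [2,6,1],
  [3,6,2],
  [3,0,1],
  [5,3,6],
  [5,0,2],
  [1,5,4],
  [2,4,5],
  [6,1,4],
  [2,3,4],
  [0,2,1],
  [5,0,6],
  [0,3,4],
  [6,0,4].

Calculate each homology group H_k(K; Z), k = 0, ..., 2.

Order the vertices as 0 < 1 < 2 < 3 < 4 < 5 < 6. Listing each simplex with vertices in this order, K has dimension 2 with simplices:

  0-simplices (7): [0], [1], [2], [3], [4], [5], [6]
  1-simplices (21): [0,1], [0,2], [0,3], [0,4], [0,5], [0,6], [1,2], [1,3], [1,4], [1,5], [1,6], [2,3], [2,4], [2,5], [2,6], [3,4], [3,5], [3,6], [4,5], [4,6], [5,6]
  2-simplices (14): [0,1,2], [0,1,3], [0,2,5], [0,3,4], [0,4,6], [0,5,6], [1,2,6], [1,3,5], [1,4,5], [1,4,6], [2,3,4], [2,3,6], [2,4,5], [3,5,6]

giving chain groups C_0 ≅ Z^7, C_1 ≅ Z^21, C_2 ≅ Z^14.

∂_1: C_1 → C_0 sends each edge [p,q] (with p < q) to q − p.
The 7×21 boundary matrix has rank 6 and Smith normal form diag(1,1,1,1,1,1).

Boundary ∂_2: C_2 → C_1 maps a triangle to the signed sum of its edges. For instance
  ∂[2,3,6] = [3,6] − [2,6] + [2,3],
  ∂[0,1,3] = [1,3] − [0,3] + [0,1].
As a 21×14 matrix over Z this has rank 13, with invariant factors (1,1,1,1,1,1,1,1,1,1,1,1,1).

Computing H_k = (kernel of ∂_k) / (image of ∂_{k+1}):

  H_0: rank C_0 − rank ∂_1 = 7 − 6 = 1, and the invariant factors of ∂_1 are all 1, so H_0 = Z.
  H_1: rank ker ∂_1 − rank ∂_2 = (21 − 6) − 13 = 2, and the invariant factors of ∂_2 are all 1, so H_1 = Z^2.
  H_2: rank ker ∂_2 − rank ∂_3 = (14 − 13) − 0 = 1, and there is no ∂_3, so H_2 = Z.

H_0 ≅ Z,  H_1 ≅ Z^2,  H_2 ≅ Z.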